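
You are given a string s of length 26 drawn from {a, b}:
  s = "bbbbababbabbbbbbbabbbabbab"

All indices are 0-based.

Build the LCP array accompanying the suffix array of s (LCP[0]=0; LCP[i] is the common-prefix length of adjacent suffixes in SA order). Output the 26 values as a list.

rank→(start, suffix):
  0 → (24, 'ab')
  1 → (4, 'ababbabbbbbbbabbbabbab')
  2 → (21, 'abbab')
  3 → (6, 'abbabbbbbbbabbbabbab')
  4 → (17, 'abbbabbab')
  5 → (9, 'abbbbbbbabbbabbab')
  6 → (25, 'b')
  7 → (23, 'bab')
  8 → (3, 'bababbabbbbbbbabbbabbab')
  9 → (20, 'babbab')
  10 → (5, 'babbabbbbbbbabbbabbab')
  11 → (16, 'babbbabbab')
  12 → (8, 'babbbbbbbabbbabbab')
  13 → (22, 'bbab')
  14 → (2, 'bbababbabbbbbbbabbbabbab')
  15 → (19, 'bbabbab')
  16 → (15, 'bbabbbabbab')
  17 → (7, 'bbabbbbbbbabbbabbab')
  18 → (1, 'bbbababbabbbbbbbabbbabbab')
  19 → (18, 'bbbabbab')
  20 → (14, 'bbbabbbabbab')
  21 → (0, 'bbbbababbabbbbbbbabbbabbab')
  22 → (13, 'bbbbabbbabbab')
  23 → (12, 'bbbbbabbbabbab')
  24 → (11, 'bbbbbbabbbabbab')
  25 → (10, 'bbbbbbbabbbabbab')

SA = [24, 4, 21, 6, 17, 9, 25, 23, 3, 20, 5, 16, 8, 22, 2, 19, 15, 7, 1, 18, 14, 0, 13, 12, 11, 10]
rank  pair      lcp
   1  s[24:],s[4:]  2  'ab'
   2  s[4:],s[21:]  2  'ab'
   3  s[21:],s[6:]  5  'abbab'
   4  s[6:],s[17:]  3  'abb'
   5  s[17:],s[9:]  4  'abbb'
   6  s[9:],s[25:]  0  ''
   7  s[25:],s[23:]  1  'b'
   8  s[23:],s[3:]  3  'bab'
   9  s[3:],s[20:]  3  'bab'
  10  s[20:],s[5:]  6  'babbab'
  11  s[5:],s[16:]  4  'babb'
  12  s[16:],s[8:]  5  'babbb'
  13  s[8:],s[22:]  1  'b'
  14  s[22:],s[2:]  4  'bbab'
  15  s[2:],s[19:]  4  'bbab'
  16  s[19:],s[15:]  5  'bbabb'
  17  s[15:],s[7:]  6  'bbabbb'
  18  s[7:],s[1:]  2  'bb'
  19  s[1:],s[18:]  5  'bbbab'
  20  s[18:],s[14:]  6  'bbbabb'
  21  s[14:],s[0:]  3  'bbb'
  22  s[0:],s[13:]  6  'bbbbab'
  23  s[13:],s[12:]  4  'bbbb'
  24  s[12:],s[11:]  5  'bbbbb'
  25  s[11:],s[10:]  6  'bbbbbb'

[0, 2, 2, 5, 3, 4, 0, 1, 3, 3, 6, 4, 5, 1, 4, 4, 5, 6, 2, 5, 6, 3, 6, 4, 5, 6]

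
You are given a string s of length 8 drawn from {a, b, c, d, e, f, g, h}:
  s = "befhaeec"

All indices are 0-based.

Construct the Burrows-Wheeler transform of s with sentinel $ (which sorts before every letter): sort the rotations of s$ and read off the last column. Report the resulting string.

rank  rotation   last
    0  $befhaeec  c
    1  aeec$befh  h
    2  befhaeec$  $
    3  c$befhaee  e
    4  ec$befhae  e
    5  eec$befha  a
    6  efhaeec$b  b
    7  fhaeec$be  e
    8  haeec$bef  f

ch$eeabef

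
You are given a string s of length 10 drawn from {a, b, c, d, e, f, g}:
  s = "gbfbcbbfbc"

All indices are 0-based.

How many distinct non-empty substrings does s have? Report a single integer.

43

sorted suffixes:
  #0 SA[0]=5  'bbfbc'
  #1 SA[1]=8  'bc'
  #2 SA[2]=3  'bcbbfbc'
  #3 SA[3]=6  'bfbc'
  #4 SA[4]=1  'bfbcbbfbc'
  #5 SA[5]=9  'c'
  #6 SA[6]=4  'cbbfbc'
  #7 SA[7]=7  'fbc'
  #8 SA[8]=2  'fbcbbfbc'
  #9 SA[9]=0  'gbfbcbbfbc'

SA = [5, 8, 3, 6, 1, 9, 4, 7, 2, 0]
i: (SA[i-1],SA[i]) lcp shared
  1: (5,8) 1 'b'
  2: (8,3) 2 'bc'
  3: (3,6) 1 'b'
  4: (6,1) 4 'bfbc'
  5: (1,9) 0 ''
  6: (9,4) 1 'c'
  7: (4,7) 0 ''
  8: (7,2) 3 'fbc'
  9: (2,0) 0 ''

n(n+1)/2 = 10·11/2 = 55
Σ LCP = 0 + 1 + 2 + 1 + 4 + 0 + 1 + 0 + 3 + 0 = 12
distinct = 55 − 12 = 43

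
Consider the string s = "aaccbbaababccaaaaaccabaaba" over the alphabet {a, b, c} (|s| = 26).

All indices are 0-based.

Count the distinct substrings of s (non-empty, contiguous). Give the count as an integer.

rank | idx | suffix
   0 |  25 | a
   1 |  13 | aaaaaccabaaba
   2 |  14 | aaaaccabaaba
   3 |  15 | aaaccabaaba
   4 |  22 | aaba
   5 |   6 | aababccaaaaaccabaaba
   6 |  16 | aaccabaaba
   7 |   0 | aaccbbaababccaaaaaccabaaba
   8 |  23 | aba
   9 |  20 | abaaba
  10 |   7 | ababccaaaaaccabaaba
  11 |   9 | abccaaaaaccabaaba
  12 |  17 | accabaaba
  13 |   1 | accbbaababccaaaaaccabaaba
  14 |  24 | ba
  15 |  21 | baaba
  16 |   5 | baababccaaaaaccabaaba
  17 |   8 | babccaaaaaccabaaba
  18 |   4 | bbaababccaaaaaccabaaba
  19 |  10 | bccaaaaaccabaaba
  20 |  12 | caaaaaccabaaba
  21 |  19 | cabaaba
  22 |   3 | cbbaababccaaaaaccabaaba
  23 |  11 | ccaaaaaccabaaba
  24 |  18 | ccabaaba
  25 |   2 | ccbbaababccaaaaaccabaaba

SA = [25, 13, 14, 15, 22, 6, 16, 0, 23, 20, 7, 9, 17, 1, 24, 21, 5, 8, 4, 10, 12, 19, 3, 11, 18, 2]
[i] adj suffixes → lcp
  [1] 25/13 → 1 ('a')
  [2] 13/14 → 4 ('aaaa')
  [3] 14/15 → 3 ('aaa')
  [4] 15/22 → 2 ('aa')
  [5] 22/6 → 4 ('aaba')
  [6] 6/16 → 2 ('aa')
  [7] 16/0 → 4 ('aacc')
  [8] 0/23 → 1 ('a')
  [9] 23/20 → 3 ('aba')
  [10] 20/7 → 3 ('aba')
  [11] 7/9 → 2 ('ab')
  [12] 9/17 → 1 ('a')
  [13] 17/1 → 3 ('acc')
  [14] 1/24 → 0 ('')
  [15] 24/21 → 2 ('ba')
  [16] 21/5 → 5 ('baaba')
  [17] 5/8 → 2 ('ba')
  [18] 8/4 → 1 ('b')
  [19] 4/10 → 1 ('b')
  [20] 10/12 → 0 ('')
  [21] 12/19 → 2 ('ca')
  [22] 19/3 → 1 ('c')
  [23] 3/11 → 1 ('c')
  [24] 11/18 → 3 ('cca')
  [25] 18/2 → 2 ('cc')

n(n+1)/2 = 26·27/2 = 351
Σ LCP = 0 + 1 + 4 + 3 + 2 + 4 + 2 + 4 + 1 + 3 + 3 + 2 + 1 + 3 + 0 + 2 + 5 + 2 + 1 + 1 + 0 + 2 + 1 + 1 + 3 + 2 = 53
distinct = 351 − 53 = 298

298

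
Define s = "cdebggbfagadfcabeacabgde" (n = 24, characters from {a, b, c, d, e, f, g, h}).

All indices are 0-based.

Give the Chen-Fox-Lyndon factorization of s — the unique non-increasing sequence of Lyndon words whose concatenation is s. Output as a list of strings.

emit factor 1: 'cde' (i=0, period=3)
emit factor 2: 'bgg' (i=3, period=3)
emit factor 3: 'bf' (i=6, period=2)
emit factor 4: 'ag' (i=8, period=2)
emit factor 5: 'adfc' (i=10, period=4)
emit factor 6: 'abeacabgde' (i=14, period=10)

["cde", "bgg", "bf", "ag", "adfc", "abeacabgde"]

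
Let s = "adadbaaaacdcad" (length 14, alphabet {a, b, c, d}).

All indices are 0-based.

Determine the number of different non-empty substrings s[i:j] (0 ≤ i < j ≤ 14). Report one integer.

rank→(start, suffix):
  0 → (5, 'aaaacdcad')
  1 → (6, 'aaacdcad')
  2 → (7, 'aacdcad')
  3 → (8, 'acdcad')
  4 → (12, 'ad')
  5 → (0, 'adadbaaaacdcad')
  6 → (2, 'adbaaaacdcad')
  7 → (4, 'baaaacdcad')
  8 → (11, 'cad')
  9 → (9, 'cdcad')
  10 → (13, 'd')
  11 → (1, 'dadbaaaacdcad')
  12 → (3, 'dbaaaacdcad')
  13 → (10, 'dcad')

SA = [5, 6, 7, 8, 12, 0, 2, 4, 11, 9, 13, 1, 3, 10]
[i] adj suffixes → lcp
  [1] 5/6 → 3 ('aaa')
  [2] 6/7 → 2 ('aa')
  [3] 7/8 → 1 ('a')
  [4] 8/12 → 1 ('a')
  [5] 12/0 → 2 ('ad')
  [6] 0/2 → 2 ('ad')
  [7] 2/4 → 0 ('')
  [8] 4/11 → 0 ('')
  [9] 11/9 → 1 ('c')
  [10] 9/13 → 0 ('')
  [11] 13/1 → 1 ('d')
  [12] 1/3 → 1 ('d')
  [13] 3/10 → 1 ('d')

n(n+1)/2 = 14·15/2 = 105
Σ LCP = 0 + 3 + 2 + 1 + 1 + 2 + 2 + 0 + 0 + 1 + 0 + 1 + 1 + 1 = 15
distinct = 105 − 15 = 90

90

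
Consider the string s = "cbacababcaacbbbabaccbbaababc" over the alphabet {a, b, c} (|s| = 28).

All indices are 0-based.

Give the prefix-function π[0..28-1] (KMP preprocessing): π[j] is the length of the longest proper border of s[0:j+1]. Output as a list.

π[0] = 0
j=1 s[j]='b': π[1]=0 (border '')
j=2 s[j]='a': π[2]=0 (border '')
j=3 s[j]='c': π[3]=1 (border 'c')
j=4 s[j]='a': k: 1→0; π[4]=0 (border '')
j=5 s[j]='b': π[5]=0 (border '')
j=6 s[j]='a': π[6]=0 (border '')
j=7 s[j]='b': π[7]=0 (border '')
j=8 s[j]='c': π[8]=1 (border 'c')
j=9 s[j]='a': k: 1→0; π[9]=0 (border '')
j=10 s[j]='a': π[10]=0 (border '')
j=11 s[j]='c': π[11]=1 (border 'c')
j=12 s[j]='b': π[12]=2 (border 'cb')
j=13 s[j]='b': k: 2→0; π[13]=0 (border '')
j=14 s[j]='b': π[14]=0 (border '')
j=15 s[j]='a': π[15]=0 (border '')
j=16 s[j]='b': π[16]=0 (border '')
j=17 s[j]='a': π[17]=0 (border '')
j=18 s[j]='c': π[18]=1 (border 'c')
j=19 s[j]='c': k: 1→0; π[19]=1 (border 'c')
j=20 s[j]='b': π[20]=2 (border 'cb')
j=21 s[j]='b': k: 2→0; π[21]=0 (border '')
j=22 s[j]='a': π[22]=0 (border '')
j=23 s[j]='a': π[23]=0 (border '')
j=24 s[j]='b': π[24]=0 (border '')
j=25 s[j]='a': π[25]=0 (border '')
j=26 s[j]='b': π[26]=0 (border '')
j=27 s[j]='c': π[27]=1 (border 'c')

[0, 0, 0, 1, 0, 0, 0, 0, 1, 0, 0, 1, 2, 0, 0, 0, 0, 0, 1, 1, 2, 0, 0, 0, 0, 0, 0, 1]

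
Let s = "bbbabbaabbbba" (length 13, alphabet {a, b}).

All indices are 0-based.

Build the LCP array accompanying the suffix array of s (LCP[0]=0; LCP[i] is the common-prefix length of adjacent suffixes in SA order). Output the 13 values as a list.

[0, 1, 1, 3, 0, 2, 2, 1, 3, 3, 2, 4, 3]

rank | idx | suffix
   0 |  12 | a
   1 |   6 | aabbbba
   2 |   3 | abbaabbbba
   3 |   7 | abbbba
   4 |  11 | ba
   5 |   5 | baabbbba
   6 |   2 | babbaabbbba
   7 |  10 | bba
   8 |   4 | bbaabbbba
   9 |   1 | bbabbaabbbba
  10 |   9 | bbba
  11 |   0 | bbbabbaabbbba
  12 |   8 | bbbba

SA = [12, 6, 3, 7, 11, 5, 2, 10, 4, 1, 9, 0, 8]
[i] adj suffixes → lcp
  [1] 12/6 → 1 ('a')
  [2] 6/3 → 1 ('a')
  [3] 3/7 → 3 ('abb')
  [4] 7/11 → 0 ('')
  [5] 11/5 → 2 ('ba')
  [6] 5/2 → 2 ('ba')
  [7] 2/10 → 1 ('b')
  [8] 10/4 → 3 ('bba')
  [9] 4/1 → 3 ('bba')
  [10] 1/9 → 2 ('bb')
  [11] 9/0 → 4 ('bbba')
  [12] 0/8 → 3 ('bbb')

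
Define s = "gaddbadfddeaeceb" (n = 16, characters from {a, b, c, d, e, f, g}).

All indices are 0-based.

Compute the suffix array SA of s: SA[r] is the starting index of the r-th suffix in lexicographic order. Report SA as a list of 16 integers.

rank | idx | suffix
   0 |   1 | addbadfddeaeceb
   1 |   5 | adfddeaeceb
   2 |  11 | aeceb
   3 |  15 | b
   4 |   4 | badfddeaeceb
   5 |  13 | ceb
   6 |   3 | dbadfddeaeceb
   7 |   2 | ddbadfddeaeceb
   8 |   8 | ddeaeceb
   9 |   9 | deaeceb
  10 |   6 | dfddeaeceb
  11 |  10 | eaeceb
  12 |  14 | eb
  13 |  12 | eceb
  14 |   7 | fddeaeceb
  15 |   0 | gaddbadfddeaeceb

[1, 5, 11, 15, 4, 13, 3, 2, 8, 9, 6, 10, 14, 12, 7, 0]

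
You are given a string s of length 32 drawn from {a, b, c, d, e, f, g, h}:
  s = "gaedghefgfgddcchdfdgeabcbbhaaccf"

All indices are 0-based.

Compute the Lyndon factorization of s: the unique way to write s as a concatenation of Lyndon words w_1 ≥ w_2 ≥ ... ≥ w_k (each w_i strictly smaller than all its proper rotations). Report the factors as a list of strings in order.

["g", "aedghefgfgddcchdfdge", "abcbbh", "aaccf"]

emit factor 1: 'g' (i=0, period=1)
emit factor 2: 'aedghefgfgddcchdfdge' (i=1, period=20)
emit factor 3: 'abcbbh' (i=21, period=6)
emit factor 4: 'aaccf' (i=27, period=5)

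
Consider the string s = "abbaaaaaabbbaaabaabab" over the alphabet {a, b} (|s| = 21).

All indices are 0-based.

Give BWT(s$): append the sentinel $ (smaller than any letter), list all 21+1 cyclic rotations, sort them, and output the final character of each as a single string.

bbaabaababaa$aabbaaaba

rank  rotation                last
    0  $abbaaaaaabbbaaabaabab  b
    1  aaaaaabbbaaabaabab$abb  b
    2  aaaaabbbaaabaabab$abba  a
    3  aaaabbbaaabaabab$abbaa  a
    4  aaabaabab$abbaaaaaabbb  b
    5  aaabbbaaabaabab$abbaaa  a
    6  aabaabab$abbaaaaaabbba  a
    7  aabab$abbaaaaaabbbaaab  b
    8  aabbbaaabaabab$abbaaaa  a
    9  ab$abbaaaaaabbbaaabaab  b
   10  abaabab$abbaaaaaabbbaa  a
   11  abab$abbaaaaaabbbaaaba  a
   12  abbaaaaaabbbaaabaabab$  $
   13  abbbaaabaabab$abbaaaaa  a
   14  b$abbaaaaaabbbaaabaaba  a
   15  baaaaaabbbaaabaabab$ab  b
   16  baaabaabab$abbaaaaaabb  b
   17  baabab$abbaaaaaabbbaaa  a
   18  bab$abbaaaaaabbbaaabaa  a
   19  bbaaaaaabbbaaabaabab$a  a
   20  bbaaabaabab$abbaaaaaab  b
   21  bbbaaabaabab$abbaaaaaa  a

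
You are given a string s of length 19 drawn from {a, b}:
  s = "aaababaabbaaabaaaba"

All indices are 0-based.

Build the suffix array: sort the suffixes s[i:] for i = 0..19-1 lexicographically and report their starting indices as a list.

sorted suffixes:
  #0 SA[0]=18  'a'
  #1 SA[1]=14  'aaaba'
  #2 SA[2]=10  'aaabaaaba'
  #3 SA[3]=0  'aaababaabbaaabaaaba'
  #4 SA[4]=15  'aaba'
  #5 SA[5]=11  'aabaaaba'
  #6 SA[6]=1  'aababaabbaaabaaaba'
  #7 SA[7]=6  'aabbaaabaaaba'
  #8 SA[8]=16  'aba'
  #9 SA[9]=12  'abaaaba'
  #10 SA[10]=4  'abaabbaaabaaaba'
  #11 SA[11]=2  'ababaabbaaabaaaba'
  #12 SA[12]=7  'abbaaabaaaba'
  #13 SA[13]=17  'ba'
  #14 SA[14]=13  'baaaba'
  #15 SA[15]=9  'baaabaaaba'
  #16 SA[16]=5  'baabbaaabaaaba'
  #17 SA[17]=3  'babaabbaaabaaaba'
  #18 SA[18]=8  'bbaaabaaaba'

[18, 14, 10, 0, 15, 11, 1, 6, 16, 12, 4, 2, 7, 17, 13, 9, 5, 3, 8]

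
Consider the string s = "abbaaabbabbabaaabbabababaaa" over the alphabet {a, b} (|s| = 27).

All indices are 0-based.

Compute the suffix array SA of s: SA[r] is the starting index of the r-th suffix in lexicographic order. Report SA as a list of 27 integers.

rank→(start, suffix):
  0 → (26, 'a')
  1 → (25, 'aa')
  2 → (24, 'aaa')
  3 → (13, 'aaabbabababaaa')
  4 → (3, 'aaabbabbabaaabbabababaaa')
  5 → (14, 'aabbabababaaa')
  6 → (4, 'aabbabbabaaabbabababaaa')
  7 → (22, 'abaaa')
  8 → (11, 'abaaabbabababaaa')
  9 → (20, 'ababaaa')
  10 → (18, 'abababaaa')
  11 → (0, 'abbaaabbabbabaaabbabababaaa')
  12 → (8, 'abbabaaabbabababaaa')
  13 → (15, 'abbabababaaa')
  14 → (5, 'abbabbabaaabbabababaaa')
  15 → (23, 'baaa')
  16 → (12, 'baaabbabababaaa')
  17 → (2, 'baaabbabbabaaabbabababaaa')
  18 → (21, 'babaaa')
  19 → (10, 'babaaabbabababaaa')
  20 → (19, 'bababaaa')
  21 → (17, 'babababaaa')
  22 → (7, 'babbabaaabbabababaaa')
  23 → (1, 'bbaaabbabbabaaabbabababaaa')
  24 → (9, 'bbabaaabbabababaaa')
  25 → (16, 'bbabababaaa')
  26 → (6, 'bbabbabaaabbabababaaa')

[26, 25, 24, 13, 3, 14, 4, 22, 11, 20, 18, 0, 8, 15, 5, 23, 12, 2, 21, 10, 19, 17, 7, 1, 9, 16, 6]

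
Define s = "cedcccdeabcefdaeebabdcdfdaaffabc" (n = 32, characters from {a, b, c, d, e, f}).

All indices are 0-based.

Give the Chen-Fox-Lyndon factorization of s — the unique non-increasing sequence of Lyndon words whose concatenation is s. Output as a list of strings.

["ced", "cccde", "abcefdaeebabdcdfd", "aaffabc"]

emit factor 1: 'ced' (i=0, period=3)
emit factor 2: 'cccde' (i=3, period=5)
emit factor 3: 'abcefdaeebabdcdfd' (i=8, period=17)
emit factor 4: 'aaffabc' (i=25, period=7)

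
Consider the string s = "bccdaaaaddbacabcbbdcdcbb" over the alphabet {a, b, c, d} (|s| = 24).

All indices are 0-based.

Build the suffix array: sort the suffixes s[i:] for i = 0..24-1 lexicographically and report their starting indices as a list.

[4, 5, 6, 13, 11, 7, 23, 10, 22, 16, 14, 0, 17, 12, 21, 15, 1, 2, 19, 3, 9, 20, 18, 8]

rank | idx | suffix
   0 |   4 | aaaaddbacabcbbdcdcbb
   1 |   5 | aaaddbacabcbbdcdcbb
   2 |   6 | aaddbacabcbbdcdcbb
   3 |  13 | abcbbdcdcbb
   4 |  11 | acabcbbdcdcbb
   5 |   7 | addbacabcbbdcdcbb
   6 |  23 | b
   7 |  10 | bacabcbbdcdcbb
   8 |  22 | bb
   9 |  16 | bbdcdcbb
  10 |  14 | bcbbdcdcbb
  11 |   0 | bccdaaaaddbacabcbbdcdcbb
  12 |  17 | bdcdcbb
  13 |  12 | cabcbbdcdcbb
  14 |  21 | cbb
  15 |  15 | cbbdcdcbb
  16 |   1 | ccdaaaaddbacabcbbdcdcbb
  17 |   2 | cdaaaaddbacabcbbdcdcbb
  18 |  19 | cdcbb
  19 |   3 | daaaaddbacabcbbdcdcbb
  20 |   9 | dbacabcbbdcdcbb
  21 |  20 | dcbb
  22 |  18 | dcdcbb
  23 |   8 | ddbacabcbbdcdcbb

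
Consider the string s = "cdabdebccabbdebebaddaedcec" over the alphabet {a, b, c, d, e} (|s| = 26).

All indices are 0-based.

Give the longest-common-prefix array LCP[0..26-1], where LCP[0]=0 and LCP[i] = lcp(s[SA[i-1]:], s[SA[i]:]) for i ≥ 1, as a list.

rank | idx | suffix
   0 |   9 | abbdebebaddaedcec
   1 |   2 | abdebccabbdebebaddaedcec
   2 |  17 | addaedcec
   3 |  20 | aedcec
   4 |  16 | baddaedcec
   5 |  10 | bbdebebaddaedcec
   6 |   6 | bccabbdebebaddaedcec
   7 |   3 | bdebccabbdebebaddaedcec
   8 |  11 | bdebebaddaedcec
   9 |  14 | bebaddaedcec
  10 |  25 | c
  11 |   8 | cabbdebebaddaedcec
  12 |   7 | ccabbdebebaddaedcec
  13 |   0 | cdabdebccabbdebebaddaedcec
  14 |  23 | cec
  15 |   1 | dabdebccabbdebebaddaedcec
  16 |  19 | daedcec
  17 |  22 | dcec
  18 |  18 | ddaedcec
  19 |   4 | debccabbdebebaddaedcec
  20 |  12 | debebaddaedcec
  21 |  15 | ebaddaedcec
  22 |   5 | ebccabbdebebaddaedcec
  23 |  13 | ebebaddaedcec
  24 |  24 | ec
  25 |  21 | edcec

SA = [9, 2, 17, 20, 16, 10, 6, 3, 11, 14, 25, 8, 7, 0, 23, 1, 19, 22, 18, 4, 12, 15, 5, 13, 24, 21]
i: (SA[i-1],SA[i]) lcp shared
  1: (9,2) 2 'ab'
  2: (2,17) 1 'a'
  3: (17,20) 1 'a'
  4: (20,16) 0 ''
  5: (16,10) 1 'b'
  6: (10,6) 1 'b'
  7: (6,3) 1 'b'
  8: (3,11) 4 'bdeb'
  9: (11,14) 1 'b'
  10: (14,25) 0 ''
  11: (25,8) 1 'c'
  12: (8,7) 1 'c'
  13: (7,0) 1 'c'
  14: (0,23) 1 'c'
  15: (23,1) 0 ''
  16: (1,19) 2 'da'
  17: (19,22) 1 'd'
  18: (22,18) 1 'd'
  19: (18,4) 1 'd'
  20: (4,12) 3 'deb'
  21: (12,15) 0 ''
  22: (15,5) 2 'eb'
  23: (5,13) 2 'eb'
  24: (13,24) 1 'e'
  25: (24,21) 1 'e'

[0, 2, 1, 1, 0, 1, 1, 1, 4, 1, 0, 1, 1, 1, 1, 0, 2, 1, 1, 1, 3, 0, 2, 2, 1, 1]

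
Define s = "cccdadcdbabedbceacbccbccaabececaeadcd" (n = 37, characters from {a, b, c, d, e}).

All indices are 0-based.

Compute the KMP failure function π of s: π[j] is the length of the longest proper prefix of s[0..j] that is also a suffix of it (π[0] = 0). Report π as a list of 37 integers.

[0, 1, 2, 0, 0, 0, 1, 0, 0, 0, 0, 0, 0, 0, 1, 0, 0, 1, 0, 1, 2, 0, 1, 2, 0, 0, 0, 0, 1, 0, 1, 0, 0, 0, 0, 1, 0]

π[0] = 0
j=1 s[j]='c': π[1]=1 (border 'c')
j=2 s[j]='c': π[2]=2 (border 'cc')
j=3 s[j]='d': k: 2→1→0; π[3]=0 (border '')
j=4 s[j]='a': π[4]=0 (border '')
j=5 s[j]='d': π[5]=0 (border '')
j=6 s[j]='c': π[6]=1 (border 'c')
j=7 s[j]='d': k: 1→0; π[7]=0 (border '')
j=8 s[j]='b': π[8]=0 (border '')
j=9 s[j]='a': π[9]=0 (border '')
j=10 s[j]='b': π[10]=0 (border '')
j=11 s[j]='e': π[11]=0 (border '')
j=12 s[j]='d': π[12]=0 (border '')
j=13 s[j]='b': π[13]=0 (border '')
j=14 s[j]='c': π[14]=1 (border 'c')
j=15 s[j]='e': k: 1→0; π[15]=0 (border '')
j=16 s[j]='a': π[16]=0 (border '')
j=17 s[j]='c': π[17]=1 (border 'c')
j=18 s[j]='b': k: 1→0; π[18]=0 (border '')
j=19 s[j]='c': π[19]=1 (border 'c')
j=20 s[j]='c': π[20]=2 (border 'cc')
j=21 s[j]='b': k: 2→1→0; π[21]=0 (border '')
j=22 s[j]='c': π[22]=1 (border 'c')
j=23 s[j]='c': π[23]=2 (border 'cc')
j=24 s[j]='a': k: 2→1→0; π[24]=0 (border '')
j=25 s[j]='a': π[25]=0 (border '')
j=26 s[j]='b': π[26]=0 (border '')
j=27 s[j]='e': π[27]=0 (border '')
j=28 s[j]='c': π[28]=1 (border 'c')
j=29 s[j]='e': k: 1→0; π[29]=0 (border '')
j=30 s[j]='c': π[30]=1 (border 'c')
j=31 s[j]='a': k: 1→0; π[31]=0 (border '')
j=32 s[j]='e': π[32]=0 (border '')
j=33 s[j]='a': π[33]=0 (border '')
j=34 s[j]='d': π[34]=0 (border '')
j=35 s[j]='c': π[35]=1 (border 'c')
j=36 s[j]='d': k: 1→0; π[36]=0 (border '')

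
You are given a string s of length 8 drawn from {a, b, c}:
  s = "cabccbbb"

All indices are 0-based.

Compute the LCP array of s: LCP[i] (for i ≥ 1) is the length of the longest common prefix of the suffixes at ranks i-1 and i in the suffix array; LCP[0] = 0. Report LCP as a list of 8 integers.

rank→(start, suffix):
  0 → (1, 'abccbbb')
  1 → (7, 'b')
  2 → (6, 'bb')
  3 → (5, 'bbb')
  4 → (2, 'bccbbb')
  5 → (0, 'cabccbbb')
  6 → (4, 'cbbb')
  7 → (3, 'ccbbb')

SA = [1, 7, 6, 5, 2, 0, 4, 3]
rank  pair      lcp
   1  s[1:],s[7:]  0  ''
   2  s[7:],s[6:]  1  'b'
   3  s[6:],s[5:]  2  'bb'
   4  s[5:],s[2:]  1  'b'
   5  s[2:],s[0:]  0  ''
   6  s[0:],s[4:]  1  'c'
   7  s[4:],s[3:]  1  'c'

[0, 0, 1, 2, 1, 0, 1, 1]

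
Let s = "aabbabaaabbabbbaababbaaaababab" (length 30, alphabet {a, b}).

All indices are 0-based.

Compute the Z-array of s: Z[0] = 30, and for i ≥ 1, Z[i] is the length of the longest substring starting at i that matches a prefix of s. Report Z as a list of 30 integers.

Z[0]=30
i=1: fresh scan; Z[1]=1 extend→box=[1,2)
i=2: fresh scan; Z[2]=0
i=3: fresh scan; Z[3]=0
i=4: fresh scan; Z[4]=1 extend→box=[4,5)
i=5: fresh scan; Z[5]=0
i=6: fresh scan; Z[6]=2 extend→box=[6,8)
i=7: min(r-i=1, Z[1]=1)=1; Z[7]=6 extend→box=[7,13)
i=8: min(r-i=5, Z[1]=1)=1; Z[8]=1
i=9: min(r-i=4, Z[2]=0)=0; Z[9]=0
i=10: min(r-i=3, Z[3]=0)=0; Z[10]=0
i=11: min(r-i=2, Z[4]=1)=1; Z[11]=1
i=12: min(r-i=1, Z[5]=0)=0; Z[12]=0
i=13: fresh scan; Z[13]=0
i=14: fresh scan; Z[14]=0
i=15: fresh scan; Z[15]=3 extend→box=[15,18)
i=16: min(r-i=2, Z[1]=1)=1; Z[16]=1
i=17: min(r-i=1, Z[2]=0)=0; Z[17]=0
i=18: fresh scan; Z[18]=1 extend→box=[18,19)
i=19: fresh scan; Z[19]=0
i=20: fresh scan; Z[20]=0
i=21: fresh scan; Z[21]=2 extend→box=[21,23)
i=22: min(r-i=1, Z[1]=1)=1; Z[22]=2 extend→box=[22,24)
i=23: min(r-i=1, Z[1]=1)=1; Z[23]=3 extend→box=[23,26)
i=24: min(r-i=2, Z[1]=1)=1; Z[24]=1
i=25: min(r-i=1, Z[2]=0)=0; Z[25]=0
i=26: fresh scan; Z[26]=1 extend→box=[26,27)
i=27: fresh scan; Z[27]=0
i=28: fresh scan; Z[28]=1 extend→box=[28,29)
i=29: fresh scan; Z[29]=0

[30, 1, 0, 0, 1, 0, 2, 6, 1, 0, 0, 1, 0, 0, 0, 3, 1, 0, 1, 0, 0, 2, 2, 3, 1, 0, 1, 0, 1, 0]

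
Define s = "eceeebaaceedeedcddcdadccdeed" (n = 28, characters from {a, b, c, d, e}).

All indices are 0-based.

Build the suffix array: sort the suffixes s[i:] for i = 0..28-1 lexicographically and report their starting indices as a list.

[6, 7, 20, 5, 22, 18, 15, 23, 8, 1, 27, 19, 21, 17, 14, 16, 24, 11, 4, 0, 26, 13, 10, 3, 25, 12, 9, 2]

rank→(start, suffix):
  0 → (6, 'aaceedeedcddcdadccdeed')
  1 → (7, 'aceedeedcddcdadccdeed')
  2 → (20, 'adccdeed')
  3 → (5, 'baaceedeedcddcdadccdeed')
  4 → (22, 'ccdeed')
  5 → (18, 'cdadccdeed')
  6 → (15, 'cddcdadccdeed')
  7 → (23, 'cdeed')
  8 → (8, 'ceedeedcddcdadccdeed')
  9 → (1, 'ceeebaaceedeedcddcdadccdeed')
  10 → (27, 'd')
  11 → (19, 'dadccdeed')
  12 → (21, 'dccdeed')
  13 → (17, 'dcdadccdeed')
  14 → (14, 'dcddcdadccdeed')
  15 → (16, 'ddcdadccdeed')
  16 → (24, 'deed')
  17 → (11, 'deedcddcdadccdeed')
  18 → (4, 'ebaaceedeedcddcdadccdeed')
  19 → (0, 'eceeebaaceedeedcddcdadccdeed')
  20 → (26, 'ed')
  21 → (13, 'edcddcdadccdeed')
  22 → (10, 'edeedcddcdadccdeed')
  23 → (3, 'eebaaceedeedcddcdadccdeed')
  24 → (25, 'eed')
  25 → (12, 'eedcddcdadccdeed')
  26 → (9, 'eedeedcddcdadccdeed')
  27 → (2, 'eeebaaceedeedcddcdadccdeed')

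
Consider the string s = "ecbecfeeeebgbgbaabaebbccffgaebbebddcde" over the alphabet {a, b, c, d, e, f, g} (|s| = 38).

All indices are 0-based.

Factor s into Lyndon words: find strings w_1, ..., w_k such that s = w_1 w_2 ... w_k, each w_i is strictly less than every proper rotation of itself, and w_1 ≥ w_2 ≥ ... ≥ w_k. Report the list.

emit factor 1: 'e' (i=0, period=1)
emit factor 2: 'c' (i=1, period=1)
emit factor 3: 'becfeeeebgbg' (i=2, period=12)
emit factor 4: 'b' (i=14, period=1)
emit factor 5: 'aabaebbccffgaebbebddcde' (i=15, period=23)

["e", "c", "becfeeeebgbg", "b", "aabaebbccffgaebbebddcde"]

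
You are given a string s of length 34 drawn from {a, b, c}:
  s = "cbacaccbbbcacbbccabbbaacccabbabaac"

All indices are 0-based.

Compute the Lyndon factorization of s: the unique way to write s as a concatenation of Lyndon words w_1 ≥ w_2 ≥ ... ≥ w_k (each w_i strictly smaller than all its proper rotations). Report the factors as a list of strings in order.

["c", "b", "acaccbbbcacbbcc", "abbb", "aacccabbab", "aac"]

emit factor 1: 'c' (i=0, period=1)
emit factor 2: 'b' (i=1, period=1)
emit factor 3: 'acaccbbbcacbbcc' (i=2, period=15)
emit factor 4: 'abbb' (i=17, period=4)
emit factor 5: 'aacccabbab' (i=21, period=10)
emit factor 6: 'aac' (i=31, period=3)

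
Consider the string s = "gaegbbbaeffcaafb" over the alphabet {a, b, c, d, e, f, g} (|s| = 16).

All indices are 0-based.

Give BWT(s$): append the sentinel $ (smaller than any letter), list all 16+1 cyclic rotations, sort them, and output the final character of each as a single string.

rank  rotation           last
    0  $gaegbbbaeffcaafb  b
    1  aafb$gaegbbbaeffc  c
    2  aeffcaafb$gaegbbb  b
    3  aegbbbaeffcaafb$g  g
    4  afb$gaegbbbaeffca  a
    5  b$gaegbbbaeffcaaf  f
    6  baeffcaafb$gaegbb  b
    7  bbaeffcaafb$gaegb  b
    8  bbbaeffcaafb$gaeg  g
    9  caafb$gaegbbbaeff  f
   10  effcaafb$gaegbbba  a
   11  egbbbaeffcaafb$ga  a
   12  fb$gaegbbbaeffcaa  a
   13  fcaafb$gaegbbbaef  f
   14  ffcaafb$gaegbbbae  e
   15  gaegbbbaeffcaafb$  $
   16  gbbbaeffcaafb$gae  e

bcbgafbbgfaaafe$e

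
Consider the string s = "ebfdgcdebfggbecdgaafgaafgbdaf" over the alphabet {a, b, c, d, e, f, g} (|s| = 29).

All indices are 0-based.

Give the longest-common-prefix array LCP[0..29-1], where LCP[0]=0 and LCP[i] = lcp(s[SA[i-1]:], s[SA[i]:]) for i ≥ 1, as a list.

[0, 4, 1, 2, 3, 0, 1, 1, 2, 0, 2, 0, 1, 1, 2, 0, 3, 1, 0, 1, 1, 2, 2, 0, 5, 1, 2, 1, 1]

rank→(start, suffix):
  0 → (17, 'aafgaafgbdaf')
  1 → (21, 'aafgbdaf')
  2 → (27, 'af')
  3 → (18, 'afgaafgbdaf')
  4 → (22, 'afgbdaf')
  5 → (25, 'bdaf')
  6 → (12, 'becdgaafgaafgbdaf')
  7 → (1, 'bfdgcdebfggbecdgaafgaafgbdaf')
  8 → (8, 'bfggbecdgaafgaafgbdaf')
  9 → (5, 'cdebfggbecdgaafgaafgbdaf')
  10 → (14, 'cdgaafgaafgbdaf')
  11 → (26, 'daf')
  12 → (6, 'debfggbecdgaafgaafgbdaf')
  13 → (15, 'dgaafgaafgbdaf')
  14 → (3, 'dgcdebfggbecdgaafgaafgbdaf')
  15 → (0, 'ebfdgcdebfggbecdgaafgaafgbdaf')
  16 → (7, 'ebfggbecdgaafgaafgbdaf')
  17 → (13, 'ecdgaafgaafgbdaf')
  18 → (28, 'f')
  19 → (2, 'fdgcdebfggbecdgaafgaafgbdaf')
  20 → (19, 'fgaafgbdaf')
  21 → (23, 'fgbdaf')
  22 → (9, 'fggbecdgaafgaafgbdaf')
  23 → (16, 'gaafgaafgbdaf')
  24 → (20, 'gaafgbdaf')
  25 → (24, 'gbdaf')
  26 → (11, 'gbecdgaafgaafgbdaf')
  27 → (4, 'gcdebfggbecdgaafgaafgbdaf')
  28 → (10, 'ggbecdgaafgaafgbdaf')

SA = [17, 21, 27, 18, 22, 25, 12, 1, 8, 5, 14, 26, 6, 15, 3, 0, 7, 13, 28, 2, 19, 23, 9, 16, 20, 24, 11, 4, 10]
i: (SA[i-1],SA[i]) lcp shared
  1: (17,21) 4 'aafg'
  2: (21,27) 1 'a'
  3: (27,18) 2 'af'
  4: (18,22) 3 'afg'
  5: (22,25) 0 ''
  6: (25,12) 1 'b'
  7: (12,1) 1 'b'
  8: (1,8) 2 'bf'
  9: (8,5) 0 ''
  10: (5,14) 2 'cd'
  11: (14,26) 0 ''
  12: (26,6) 1 'd'
  13: (6,15) 1 'd'
  14: (15,3) 2 'dg'
  15: (3,0) 0 ''
  16: (0,7) 3 'ebf'
  17: (7,13) 1 'e'
  18: (13,28) 0 ''
  19: (28,2) 1 'f'
  20: (2,19) 1 'f'
  21: (19,23) 2 'fg'
  22: (23,9) 2 'fg'
  23: (9,16) 0 ''
  24: (16,20) 5 'gaafg'
  25: (20,24) 1 'g'
  26: (24,11) 2 'gb'
  27: (11,4) 1 'g'
  28: (4,10) 1 'g'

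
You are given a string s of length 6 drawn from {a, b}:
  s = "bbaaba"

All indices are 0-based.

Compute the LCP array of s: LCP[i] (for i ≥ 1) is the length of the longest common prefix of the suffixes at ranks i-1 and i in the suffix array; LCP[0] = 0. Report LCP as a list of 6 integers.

[0, 1, 1, 0, 2, 1]

rank→(start, suffix):
  0 → (5, 'a')
  1 → (2, 'aaba')
  2 → (3, 'aba')
  3 → (4, 'ba')
  4 → (1, 'baaba')
  5 → (0, 'bbaaba')

SA = [5, 2, 3, 4, 1, 0]
rank  pair      lcp
   1  s[5:],s[2:]  1  'a'
   2  s[2:],s[3:]  1  'a'
   3  s[3:],s[4:]  0  ''
   4  s[4:],s[1:]  2  'ba'
   5  s[1:],s[0:]  1  'b'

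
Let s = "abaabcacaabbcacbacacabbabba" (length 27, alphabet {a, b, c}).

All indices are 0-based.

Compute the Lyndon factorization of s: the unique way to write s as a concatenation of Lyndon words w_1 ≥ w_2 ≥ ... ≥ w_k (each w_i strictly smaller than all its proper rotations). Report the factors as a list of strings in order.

emit factor 1: 'ab' (i=0, period=2)
emit factor 2: 'aabcac' (i=2, period=6)
emit factor 3: 'aabbcacbacacabbabb' (i=8, period=18)
emit factor 4: 'a' (i=26, period=1)

["ab", "aabcac", "aabbcacbacacabbabb", "a"]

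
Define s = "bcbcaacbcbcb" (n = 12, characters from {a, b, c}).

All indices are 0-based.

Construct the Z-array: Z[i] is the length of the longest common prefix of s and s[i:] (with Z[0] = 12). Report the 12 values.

Z[0]=12
i=1: i≥r, start 0; Z[1]=0
i=2: i≥r, start 0; Z[2]=2 grow→box=[2,4)
i=3: min(r-i=1, Z[1]=0)=0; Z[3]=0
i=4: i≥r, start 0; Z[4]=0
i=5: i≥r, start 0; Z[5]=0
i=6: i≥r, start 0; Z[6]=0
i=7: i≥r, start 0; Z[7]=4 grow→box=[7,11)
i=8: min(r-i=3, Z[1]=0)=0; Z[8]=0
i=9: min(r-i=2, Z[2]=2)=2; Z[9]=3 grow→box=[9,12)
i=10: min(r-i=2, Z[1]=0)=0; Z[10]=0
i=11: min(r-i=1, Z[2]=2)=1; Z[11]=1

[12, 0, 2, 0, 0, 0, 0, 4, 0, 3, 0, 1]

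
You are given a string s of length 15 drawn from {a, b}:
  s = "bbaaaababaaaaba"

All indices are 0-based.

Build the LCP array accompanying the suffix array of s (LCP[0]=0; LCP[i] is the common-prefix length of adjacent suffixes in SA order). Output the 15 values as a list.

rank→(start, suffix):
  0 → (14, 'a')
  1 → (9, 'aaaaba')
  2 → (2, 'aaaababaaaaba')
  3 → (10, 'aaaba')
  4 → (3, 'aaababaaaaba')
  5 → (11, 'aaba')
  6 → (4, 'aababaaaaba')
  7 → (12, 'aba')
  8 → (7, 'abaaaaba')
  9 → (5, 'ababaaaaba')
  10 → (13, 'ba')
  11 → (8, 'baaaaba')
  12 → (1, 'baaaababaaaaba')
  13 → (6, 'babaaaaba')
  14 → (0, 'bbaaaababaaaaba')

SA = [14, 9, 2, 10, 3, 11, 4, 12, 7, 5, 13, 8, 1, 6, 0]
[i] adj suffixes → lcp
  [1] 14/9 → 1 ('a')
  [2] 9/2 → 6 ('aaaaba')
  [3] 2/10 → 3 ('aaa')
  [4] 10/3 → 5 ('aaaba')
  [5] 3/11 → 2 ('aa')
  [6] 11/4 → 4 ('aaba')
  [7] 4/12 → 1 ('a')
  [8] 12/7 → 3 ('aba')
  [9] 7/5 → 3 ('aba')
  [10] 5/13 → 0 ('')
  [11] 13/8 → 2 ('ba')
  [12] 8/1 → 7 ('baaaaba')
  [13] 1/6 → 2 ('ba')
  [14] 6/0 → 1 ('b')

[0, 1, 6, 3, 5, 2, 4, 1, 3, 3, 0, 2, 7, 2, 1]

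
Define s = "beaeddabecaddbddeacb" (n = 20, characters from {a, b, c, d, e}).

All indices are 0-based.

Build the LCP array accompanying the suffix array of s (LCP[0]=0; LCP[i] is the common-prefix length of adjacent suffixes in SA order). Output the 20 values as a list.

[0, 1, 1, 1, 0, 1, 1, 2, 0, 1, 0, 1, 1, 2, 2, 1, 0, 2, 1, 1]

sorted suffixes:
  #0 SA[0]=6  'abecaddbddeacb'
  #1 SA[1]=17  'acb'
  #2 SA[2]=10  'addbddeacb'
  #3 SA[3]=2  'aeddabecaddbddeacb'
  #4 SA[4]=19  'b'
  #5 SA[5]=13  'bddeacb'
  #6 SA[6]=0  'beaeddabecaddbddeacb'
  #7 SA[7]=7  'becaddbddeacb'
  #8 SA[8]=9  'caddbddeacb'
  #9 SA[9]=18  'cb'
  #10 SA[10]=5  'dabecaddbddeacb'
  #11 SA[11]=12  'dbddeacb'
  #12 SA[12]=4  'ddabecaddbddeacb'
  #13 SA[13]=11  'ddbddeacb'
  #14 SA[14]=14  'ddeacb'
  #15 SA[15]=15  'deacb'
  #16 SA[16]=16  'eacb'
  #17 SA[17]=1  'eaeddabecaddbddeacb'
  #18 SA[18]=8  'ecaddbddeacb'
  #19 SA[19]=3  'eddabecaddbddeacb'

SA = [6, 17, 10, 2, 19, 13, 0, 7, 9, 18, 5, 12, 4, 11, 14, 15, 16, 1, 8, 3]
rank  pair      lcp
   1  s[6:],s[17:]  1  'a'
   2  s[17:],s[10:]  1  'a'
   3  s[10:],s[2:]  1  'a'
   4  s[2:],s[19:]  0  ''
   5  s[19:],s[13:]  1  'b'
   6  s[13:],s[0:]  1  'b'
   7  s[0:],s[7:]  2  'be'
   8  s[7:],s[9:]  0  ''
   9  s[9:],s[18:]  1  'c'
  10  s[18:],s[5:]  0  ''
  11  s[5:],s[12:]  1  'd'
  12  s[12:],s[4:]  1  'd'
  13  s[4:],s[11:]  2  'dd'
  14  s[11:],s[14:]  2  'dd'
  15  s[14:],s[15:]  1  'd'
  16  s[15:],s[16:]  0  ''
  17  s[16:],s[1:]  2  'ea'
  18  s[1:],s[8:]  1  'e'
  19  s[8:],s[3:]  1  'e'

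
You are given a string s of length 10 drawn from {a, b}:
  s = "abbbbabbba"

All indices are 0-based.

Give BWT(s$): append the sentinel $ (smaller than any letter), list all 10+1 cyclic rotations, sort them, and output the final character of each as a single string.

rank  rotation     last
    0  $abbbbabbba  a
    1  a$abbbbabbb  b
    2  abbba$abbbb  b
    3  abbbbabbba$  $
    4  ba$abbbbabb  b
    5  babbba$abbb  b
    6  bba$abbbbab  b
    7  bbabbba$abb  b
    8  bbba$abbbba  a
    9  bbbabbba$ab  b
   10  bbbbabbba$a  a

abb$bbbbaba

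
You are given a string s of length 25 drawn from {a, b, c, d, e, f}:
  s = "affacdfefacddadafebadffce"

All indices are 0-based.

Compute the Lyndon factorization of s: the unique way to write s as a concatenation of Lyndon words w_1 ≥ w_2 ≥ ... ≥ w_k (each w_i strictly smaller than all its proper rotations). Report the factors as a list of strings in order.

emit factor 1: 'aff' (i=0, period=3)
emit factor 2: 'acdfef' (i=3, period=6)
emit factor 3: 'acddadafebadffce' (i=9, period=16)

["aff", "acdfef", "acddadafebadffce"]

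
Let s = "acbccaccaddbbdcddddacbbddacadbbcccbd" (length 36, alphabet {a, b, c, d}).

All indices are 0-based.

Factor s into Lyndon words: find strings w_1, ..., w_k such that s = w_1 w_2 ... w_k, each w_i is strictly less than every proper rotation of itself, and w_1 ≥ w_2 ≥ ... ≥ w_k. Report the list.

["acbccaccaddbbdcdddd", "acbbdd", "acadbbcccbd"]

emit factor 1: 'acbccaccaddbbdcdddd' (i=0, period=19)
emit factor 2: 'acbbdd' (i=19, period=6)
emit factor 3: 'acadbbcccbd' (i=25, period=11)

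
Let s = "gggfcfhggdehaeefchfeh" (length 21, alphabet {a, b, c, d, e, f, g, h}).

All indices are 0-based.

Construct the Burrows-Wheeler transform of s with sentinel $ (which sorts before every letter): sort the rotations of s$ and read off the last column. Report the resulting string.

hhffgaefdgehcgghg$eecf

rank  rotation                last
    0  $gggfcfhggdehaeefchfeh  h
    1  aeefchfeh$gggfcfhggdeh  h
    2  cfhggdehaeefchfeh$gggf  f
    3  chfeh$gggfcfhggdehaeef  f
    4  dehaeefchfeh$gggfcfhgg  g
    5  eefchfeh$gggfcfhggdeha  a
    6  efchfeh$gggfcfhggdehae  e
    7  eh$gggfcfhggdehaeefchf  f
    8  ehaeefchfeh$gggfcfhggd  d
    9  fcfhggdehaeefchfeh$ggg  g
   10  fchfeh$gggfcfhggdehaee  e
   11  feh$gggfcfhggdehaeefch  h
   12  fhggdehaeefchfeh$gggfc  c
   13  gdehaeefchfeh$gggfcfhg  g
   14  gfcfhggdehaeefchfeh$gg  g
   15  ggdehaeefchfeh$gggfcfh  h
   16  ggfcfhggdehaeefchfeh$g  g
   17  gggfcfhggdehaeefchfeh$  $
   18  h$gggfcfhggdehaeefchfe  e
   19  haeefchfeh$gggfcfhggde  e
   20  hfeh$gggfcfhggdehaeefc  c
   21  hggdehaeefchfeh$gggfcf  f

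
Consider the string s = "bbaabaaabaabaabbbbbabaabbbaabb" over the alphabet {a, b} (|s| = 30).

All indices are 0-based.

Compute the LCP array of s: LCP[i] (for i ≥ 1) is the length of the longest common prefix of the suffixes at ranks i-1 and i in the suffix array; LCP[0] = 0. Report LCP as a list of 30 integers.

[0, 2, 5, 6, 3, 4, 5, 1, 4, 5, 7, 2, 3, 4, 0, 1, 3, 6, 4, 5, 6, 2, 1, 2, 5, 3, 2, 4, 3, 4]

rank→(start, suffix):
  0 → (5, 'aaabaabaabbbbbabaabbbaabb')
  1 → (2, 'aabaaabaabaabbbbbabaabbbaabb')
  2 → (6, 'aabaabaabbbbbabaabbbaabb')
  3 → (9, 'aabaabbbbbabaabbbaabb')
  4 → (26, 'aabb')
  5 → (21, 'aabbbaabb')
  6 → (12, 'aabbbbbabaabbbaabb')
  7 → (3, 'abaaabaabaabbbbbabaabbbaabb')
  8 → (7, 'abaabaabbbbbabaabbbaabb')
  9 → (19, 'abaabbbaabb')
  10 → (10, 'abaabbbbbabaabbbaabb')
  11 → (27, 'abb')
  12 → (22, 'abbbaabb')
  13 → (13, 'abbbbbabaabbbaabb')
  14 → (29, 'b')
  15 → (4, 'baaabaabaabbbbbabaabbbaabb')
  16 → (1, 'baabaaabaabaabbbbbabaabbbaabb')
  17 → (8, 'baabaabbbbbabaabbbaabb')
  18 → (25, 'baabb')
  19 → (20, 'baabbbaabb')
  20 → (11, 'baabbbbbabaabbbaabb')
  21 → (18, 'babaabbbaabb')
  22 → (28, 'bb')
  23 → (0, 'bbaabaaabaabaabbbbbabaabbbaabb')
  24 → (24, 'bbaabb')
  25 → (17, 'bbabaabbbaabb')
  26 → (23, 'bbbaabb')
  27 → (16, 'bbbabaabbbaabb')
  28 → (15, 'bbbbabaabbbaabb')
  29 → (14, 'bbbbbabaabbbaabb')

SA = [5, 2, 6, 9, 26, 21, 12, 3, 7, 19, 10, 27, 22, 13, 29, 4, 1, 8, 25, 20, 11, 18, 28, 0, 24, 17, 23, 16, 15, 14]
i: (SA[i-1],SA[i]) lcp shared
  1: (5,2) 2 'aa'
  2: (2,6) 5 'aabaa'
  3: (6,9) 6 'aabaab'
  4: (9,26) 3 'aab'
  5: (26,21) 4 'aabb'
  6: (21,12) 5 'aabbb'
  7: (12,3) 1 'a'
  8: (3,7) 4 'abaa'
  9: (7,19) 5 'abaab'
  10: (19,10) 7 'abaabbb'
  11: (10,27) 2 'ab'
  12: (27,22) 3 'abb'
  13: (22,13) 4 'abbb'
  14: (13,29) 0 ''
  15: (29,4) 1 'b'
  16: (4,1) 3 'baa'
  17: (1,8) 6 'baabaa'
  18: (8,25) 4 'baab'
  19: (25,20) 5 'baabb'
  20: (20,11) 6 'baabbb'
  21: (11,18) 2 'ba'
  22: (18,28) 1 'b'
  23: (28,0) 2 'bb'
  24: (0,24) 5 'bbaab'
  25: (24,17) 3 'bba'
  26: (17,23) 2 'bb'
  27: (23,16) 4 'bbba'
  28: (16,15) 3 'bbb'
  29: (15,14) 4 'bbbb'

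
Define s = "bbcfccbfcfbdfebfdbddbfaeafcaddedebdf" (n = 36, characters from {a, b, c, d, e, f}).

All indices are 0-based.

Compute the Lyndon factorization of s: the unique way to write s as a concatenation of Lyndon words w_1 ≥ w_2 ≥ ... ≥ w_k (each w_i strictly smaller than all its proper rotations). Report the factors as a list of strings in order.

emit factor 1: 'bbcfccbfcfbdfebfdbddbf' (i=0, period=22)
emit factor 2: 'aeafc' (i=22, period=5)
emit factor 3: 'addedebdf' (i=27, period=9)

["bbcfccbfcfbdfebfdbddbf", "aeafc", "addedebdf"]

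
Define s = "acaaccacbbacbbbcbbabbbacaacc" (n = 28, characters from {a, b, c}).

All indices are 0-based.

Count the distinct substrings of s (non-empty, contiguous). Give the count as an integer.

rank | idx | suffix
   0 |  24 | aacc
   1 |   2 | aaccacbbacbbbcbbabbbacaacc
   2 |  18 | abbbacaacc
   3 |  22 | acaacc
   4 |   0 | acaaccacbbacbbbcbbabbbacaacc
   5 |   6 | acbbacbbbcbbabbbacaacc
   6 |  10 | acbbbcbbabbbacaacc
   7 |  25 | acc
   8 |   3 | accacbbacbbbcbbabbbacaacc
   9 |  17 | babbbacaacc
  10 |  21 | bacaacc
  11 |   9 | bacbbbcbbabbbacaacc
  12 |  16 | bbabbbacaacc
  13 |  20 | bbacaacc
  14 |   8 | bbacbbbcbbabbbacaacc
  15 |  19 | bbbacaacc
  16 |  12 | bbbcbbabbbacaacc
  17 |  13 | bbcbbabbbacaacc
  18 |  14 | bcbbabbbacaacc
  19 |  27 | c
  20 |  23 | caacc
  21 |   1 | caaccacbbacbbbcbbabbbacaacc
  22 |   5 | cacbbacbbbcbbabbbacaacc
  23 |  15 | cbbabbbacaacc
  24 |   7 | cbbacbbbcbbabbbacaacc
  25 |  11 | cbbbcbbabbbacaacc
  26 |  26 | cc
  27 |   4 | ccacbbacbbbcbbabbbacaacc

SA = [24, 2, 18, 22, 0, 6, 10, 25, 3, 17, 21, 9, 16, 20, 8, 19, 12, 13, 14, 27, 23, 1, 5, 15, 7, 11, 26, 4]
rank  pair      lcp
   1  s[24:],s[2:]  4  'aacc'
   2  s[2:],s[18:]  1  'a'
   3  s[18:],s[22:]  1  'a'
   4  s[22:],s[0:]  6  'acaacc'
   5  s[0:],s[6:]  2  'ac'
   6  s[6:],s[10:]  4  'acbb'
   7  s[10:],s[25:]  2  'ac'
   8  s[25:],s[3:]  3  'acc'
   9  s[3:],s[17:]  0  ''
  10  s[17:],s[21:]  2  'ba'
  11  s[21:],s[9:]  3  'bac'
  12  s[9:],s[16:]  1  'b'
  13  s[16:],s[20:]  3  'bba'
  14  s[20:],s[8:]  4  'bbac'
  15  s[8:],s[19:]  2  'bb'
  16  s[19:],s[12:]  3  'bbb'
  17  s[12:],s[13:]  2  'bb'
  18  s[13:],s[14:]  1  'b'
  19  s[14:],s[27:]  0  ''
  20  s[27:],s[23:]  1  'c'
  21  s[23:],s[1:]  5  'caacc'
  22  s[1:],s[5:]  2  'ca'
  23  s[5:],s[15:]  1  'c'
  24  s[15:],s[7:]  4  'cbba'
  25  s[7:],s[11:]  3  'cbb'
  26  s[11:],s[26:]  1  'c'
  27  s[26:],s[4:]  2  'cc'

n(n+1)/2 = 28·29/2 = 406
Σ LCP = 0 + 4 + 1 + 1 + 6 + 2 + 4 + 2 + 3 + 0 + 2 + 3 + 1 + 3 + 4 + 2 + 3 + 2 + 1 + 0 + 1 + 5 + 2 + 1 + 4 + 3 + 1 + 2 = 63
distinct = 406 − 63 = 343

343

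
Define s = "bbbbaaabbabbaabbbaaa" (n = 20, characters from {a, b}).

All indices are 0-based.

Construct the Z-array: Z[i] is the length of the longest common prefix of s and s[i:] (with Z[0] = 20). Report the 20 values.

[20, 3, 2, 1, 0, 0, 0, 2, 1, 0, 2, 1, 0, 0, 3, 2, 1, 0, 0, 0]

Z[0]=20
i=1: fresh scan; Z[1]=3 grow→box=[1,4)
i=2: min(r-i=2, Z[1]=3)=2; Z[2]=2
i=3: min(r-i=1, Z[2]=2)=1; Z[3]=1
i=4: fresh scan; Z[4]=0
i=5: fresh scan; Z[5]=0
i=6: fresh scan; Z[6]=0
i=7: fresh scan; Z[7]=2 grow→box=[7,9)
i=8: min(r-i=1, Z[1]=3)=1; Z[8]=1
i=9: fresh scan; Z[9]=0
i=10: fresh scan; Z[10]=2 grow→box=[10,12)
i=11: min(r-i=1, Z[1]=3)=1; Z[11]=1
i=12: fresh scan; Z[12]=0
i=13: fresh scan; Z[13]=0
i=14: fresh scan; Z[14]=3 grow→box=[14,17)
i=15: min(r-i=2, Z[1]=3)=2; Z[15]=2
i=16: min(r-i=1, Z[2]=2)=1; Z[16]=1
i=17: fresh scan; Z[17]=0
i=18: fresh scan; Z[18]=0
i=19: fresh scan; Z[19]=0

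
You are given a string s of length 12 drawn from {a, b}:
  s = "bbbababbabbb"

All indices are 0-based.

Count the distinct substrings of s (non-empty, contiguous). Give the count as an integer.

rank→(start, suffix):
  0 → (3, 'ababbabbb')
  1 → (5, 'abbabbb')
  2 → (8, 'abbb')
  3 → (11, 'b')
  4 → (2, 'bababbabbb')
  5 → (4, 'babbabbb')
  6 → (7, 'babbb')
  7 → (10, 'bb')
  8 → (1, 'bbababbabbb')
  9 → (6, 'bbabbb')
  10 → (9, 'bbb')
  11 → (0, 'bbbababbabbb')

SA = [3, 5, 8, 11, 2, 4, 7, 10, 1, 6, 9, 0]
rank  pair      lcp
   1  s[3:],s[5:]  2  'ab'
   2  s[5:],s[8:]  3  'abb'
   3  s[8:],s[11:]  0  ''
   4  s[11:],s[2:]  1  'b'
   5  s[2:],s[4:]  3  'bab'
   6  s[4:],s[7:]  4  'babb'
   7  s[7:],s[10:]  1  'b'
   8  s[10:],s[1:]  2  'bb'
   9  s[1:],s[6:]  4  'bbab'
  10  s[6:],s[9:]  2  'bb'
  11  s[9:],s[0:]  3  'bbb'

n(n+1)/2 = 12·13/2 = 78
Σ LCP = 0 + 2 + 3 + 0 + 1 + 3 + 4 + 1 + 2 + 4 + 2 + 3 = 25
distinct = 78 − 25 = 53

53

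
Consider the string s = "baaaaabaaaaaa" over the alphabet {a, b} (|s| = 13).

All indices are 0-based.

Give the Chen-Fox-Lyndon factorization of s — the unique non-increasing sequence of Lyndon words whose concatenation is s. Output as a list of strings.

emit factor 1: 'b' (i=0, period=1)
emit factor 2: 'aaaaab' (i=1, period=6)
emit factor 3: 'a' (i=7, period=1)
emit factor 4: 'a' (i=8, period=1)
emit factor 5: 'a' (i=9, period=1)
emit factor 6: 'a' (i=10, period=1)
emit factor 7: 'a' (i=11, period=1)
emit factor 8: 'a' (i=12, period=1)

["b", "aaaaab", "a", "a", "a", "a", "a", "a"]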